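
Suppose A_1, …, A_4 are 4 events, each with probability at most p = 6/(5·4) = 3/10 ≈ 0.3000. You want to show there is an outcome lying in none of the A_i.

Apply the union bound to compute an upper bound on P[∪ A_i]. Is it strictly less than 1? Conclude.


Union bound: P[∪_{i=1}^{4} A_i] ≤ Σ_i P[A_i] ≤ 4·p = 4·(3/10) = 6/5.
Numerically: 6/5 ≈ 1.2000.
Is 6/5 < 1? NO.
Since the bound 6/5 is ≥ 1, the union bound is uninformative here; it does NOT by itself certify existence.

4·p = 6/5 ≈ 1.2000; existence NOT certified by the union bound.


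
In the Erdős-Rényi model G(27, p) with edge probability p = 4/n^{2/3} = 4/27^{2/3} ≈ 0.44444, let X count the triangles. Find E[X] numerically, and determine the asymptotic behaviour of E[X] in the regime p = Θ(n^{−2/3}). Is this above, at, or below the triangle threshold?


Number of potential triangles: C(27, 3) = 2925.
Each occurs with probability p³ ≈ (0.44444)³ ≈ 8.7791495e-02.
By linearity: E[X] = C(27, 3)·p³ ≈ 2925 · 8.7791495e-02 ≈ 256.79012.
Since α = 2/3 < 1, p = c/n^{2/3} ≫ 1/n is above the triangle threshold p ~ 1/n. Asymptotically E[X] ~ (c³/6)·n^{3(1−α)} = (4³/6)·n^{1} → ∞; triangles are abundant w.h.p.

E[X] ≈ 256.79012; in regime p = Θ(1/n^{2/3}) E[X] diverges (above the triangle threshold p ~ 1/n).


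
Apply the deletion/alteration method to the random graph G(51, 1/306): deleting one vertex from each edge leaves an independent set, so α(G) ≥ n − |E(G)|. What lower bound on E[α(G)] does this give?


E[|E(G)|] = C(51, 2)·p = 1275 · (1/306) = 25/6.
E[α(G)] ≥ n − E[|E(G)|] = 51 − 25/6 = 281/6.
Numerically: ≈ 46.8333.
(This is only a lower bound; the true E[α(G)] may be larger.)

E[α(G)] ≥ 281/6 ≈ 46.8333.


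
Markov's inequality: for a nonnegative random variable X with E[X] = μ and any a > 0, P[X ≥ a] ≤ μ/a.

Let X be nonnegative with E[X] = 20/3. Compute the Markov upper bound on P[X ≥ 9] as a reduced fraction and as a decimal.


μ = E[X] = 20/3, a = 9.
Markov: P[X ≥ 9] ≤ μ/a = (20/3)/9 = 20/27.
Numerically: ≈ 0.740741.
(Since a = 9 > μ = 6.666667, the bound 20/27 is < 1 and informative.)

P[X ≥ 9] ≤ 20/27 ≈ 0.740741.


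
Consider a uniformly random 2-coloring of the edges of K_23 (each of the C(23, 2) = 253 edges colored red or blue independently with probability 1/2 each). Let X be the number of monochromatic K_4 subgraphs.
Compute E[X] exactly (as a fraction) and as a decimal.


Let X = Σ_S X_S over the C(23, 4) = 8855 subsets S of size 4, where X_S = 1 if the K_4 on S is monochromatic.
For a fixed S, the K_4 on S has C(4, 2) = 6 edges. P[all 6 edges red] = (1/2)^6, and likewise for blue, so P[monochromatic] = 2·(1/2)^6 = 2^{1 − 6} = 1/32.
Summing: E[X] = C(23, 4) · 2^{1 − 6} = 8855 · 1/32 = 8855/32.
Numerically: E[X] ≈ 276.71875.

E[X] = C(23,4)·2^(1−C(4,2)) = 8855/32 ≈ 276.71875.


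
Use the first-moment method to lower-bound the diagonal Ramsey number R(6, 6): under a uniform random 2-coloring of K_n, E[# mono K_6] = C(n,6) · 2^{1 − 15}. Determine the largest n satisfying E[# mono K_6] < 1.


We need C(n, 6) · 2^{1 − 15} < 1, i.e. C(n, 6) < 2^{15 − 1} = 16384.
Check values of n near the boundary:
  n = 12: C(12, 6) = 924; 924 < 16384? YES
  n = 13: C(13, 6) = 1716; 1716 < 16384? YES
  n = 14: C(14, 6) = 3003; 3003 < 16384? YES
  n = 15: C(15, 6) = 5005; 5005 < 16384? YES
  n = 16: C(16, 6) = 8008; 8008 < 16384? YES
  n = 17: C(17, 6) = 12376; 12376 < 16384? YES
  n = 18: C(18, 6) = 18564; 18564 < 16384? NO
The largest n with C(n, 6) < 16384 is n = 17 (where E[X] = 1547/2048 ≈ 0.755). Hence R(6, 6) > 17, i.e. R(6, 6) ≥ 18.

Largest n = 17; hence R(6, 6) > 17.


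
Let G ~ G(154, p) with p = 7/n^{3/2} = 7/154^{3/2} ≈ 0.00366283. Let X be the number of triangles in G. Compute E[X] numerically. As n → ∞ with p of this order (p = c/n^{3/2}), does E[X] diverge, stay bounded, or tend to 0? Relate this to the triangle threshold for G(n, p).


Number of potential triangles: C(154, 3) = 596904.
Each occurs with probability p³ ≈ (0.00366283)³ ≈ 4.91417792e-08.
By linearity: E[X] = C(154, 3)·p³ ≈ 596904 · 4.91417792e-08 ≈ 0.029333.
Since α = 3/2 > 1, p = c/n^{3/2} = o(1/n) is below the triangle threshold p ~ 1/n. Asymptotically E[X] ~ (c³/6)·n^{3(1−α)} = (7³/6)·n^{-1.5} → 0, so by Markov's inequality G has no triangles w.h.p.

E[X] ≈ 0.029333; in regime p = Θ(1/n^{3/2}) E[X] tends to 0 (below the triangle threshold p ~ 1/n).


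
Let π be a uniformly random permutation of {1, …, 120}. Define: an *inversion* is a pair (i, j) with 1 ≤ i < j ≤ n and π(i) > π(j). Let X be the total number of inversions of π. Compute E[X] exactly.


Write X = Σ X_I over the C(120, 2) = 7140 pairs i < j, with X_I the indicator of one inversion.
There are 7140 indicators.
For each fixed pair i < j, the values π(i) and π(j) are two distinct elements of {1, …, 120} in uniformly random order; by symmetry P[π(i) > π(j)] = 1/2.
By linearity: E[X] = 7140 · (1/2) = C(120, 2) · (1/2) = 7140/2 = 3570 ≈ 3570.000.

E[X] = 3570 = 3570.000.


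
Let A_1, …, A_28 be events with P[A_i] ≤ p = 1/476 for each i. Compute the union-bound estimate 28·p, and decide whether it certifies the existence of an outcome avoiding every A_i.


Union bound: P[∪_{i=1}^{28} A_i] ≤ Σ_i P[A_i] ≤ 28·p = 28·(1/476) = 1/17.
Numerically: 1/17 ≈ 0.05882.
Is 1/17 < 1? YES.
Since P[∪ A_i] ≤ 1/17 < 1, the complement has P[∩ A_i^c] ≥ 1 − 1/17 = 16/17 > 0, so some outcome avoids every A_i.

28·p = 1/17 ≈ 0.05882; existence CERTIFIED by the union bound.


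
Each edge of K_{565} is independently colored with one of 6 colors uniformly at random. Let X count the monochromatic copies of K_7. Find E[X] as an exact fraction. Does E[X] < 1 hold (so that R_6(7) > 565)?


E[X] = C(565, 7) · 6^{1 − 21} = 3513212521235560 · 6^{−20} = 3513212521235560/3656158440062976.
As a reduced fraction: E[X] = 439151565154445/457019805007872 ≈ 0.9609027.
Is E[X] < 1? YES.
Since E[X] < 1, there exists a 6-coloring of K_{565} with no monochromatic K_7; hence R_6(7) > 565.

E[X] = 439151565154445/457019805007872 ≈ 0.9609027; E[X] < 1, so R_6(7) > 565.


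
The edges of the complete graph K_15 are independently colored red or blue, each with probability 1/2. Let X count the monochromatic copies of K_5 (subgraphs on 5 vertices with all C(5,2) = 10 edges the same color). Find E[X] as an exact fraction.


Let X = Σ_S X_S over the C(15, 5) = 3003 subsets S of size 5, where X_S = 1 if the K_5 on S is monochromatic.
For a fixed S, the K_5 on S has C(5, 2) = 10 edges. P[all 10 edges red] = (1/2)^10, and likewise for blue, so P[monochromatic] = 2·(1/2)^10 = 2^{1 − 10} = 1/512.
By linearity of expectation: E[X] = C(15, 5) · 2^{1 − 10} = 3003 · 1/512 = 3003/512.
Numerically: E[X] ≈ 5.865.

E[X] = C(15,5)·2^(1−C(5,2)) = 3003/512 ≈ 5.865.


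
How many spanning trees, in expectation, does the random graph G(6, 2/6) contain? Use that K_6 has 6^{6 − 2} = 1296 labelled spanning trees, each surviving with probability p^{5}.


K_6 has 6^{6 − 2} = 1296 labelled spanning trees.
For each such spanning tree H, let X_H = 1 if all 5 edges of H are present in G. Then P[X_H = 1] = p^{5} = (1/3)^{5} = 1/243.
Summing the indicators: E[X] = Σ_H E[X_H] = 1296 · p^{5} = 1296 · 1/243 = 16/3.
Numerically: E[X] ≈ 5.33333.

E[X] = 1296 · (1/3)^{5} = 16/3 ≈ 5.33333.


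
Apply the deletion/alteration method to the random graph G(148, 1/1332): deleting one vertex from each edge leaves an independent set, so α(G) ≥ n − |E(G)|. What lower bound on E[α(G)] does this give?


E[|E(G)|] = C(148, 2)·p = 10878 · (1/1332) = 49/6.
E[α(G)] ≥ n − E[|E(G)|] = 148 − 49/6 = 839/6.
Numerically: ≈ 139.8333.
(This is only a lower bound; the true E[α(G)] may be larger.)

E[α(G)] ≥ 839/6 ≈ 139.8333.


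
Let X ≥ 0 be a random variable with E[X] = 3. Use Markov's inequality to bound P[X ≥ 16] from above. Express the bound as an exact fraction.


μ = E[X] = 3, a = 16.
Markov: P[X ≥ 16] ≤ μ/a = (3)/16 = 3/16.
Numerically: ≈ 0.188.
(Since a = 16 > μ = 3.000, the bound 3/16 is < 1 and informative.)

P[X ≥ 16] ≤ 3/16 ≈ 0.188.


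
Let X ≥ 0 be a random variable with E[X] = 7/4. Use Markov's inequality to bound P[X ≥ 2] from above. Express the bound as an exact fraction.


μ = E[X] = 7/4, a = 2.
Markov: P[X ≥ 2] ≤ μ/a = (7/4)/2 = 7/8.
Numerically: ≈ 0.8750.
(Since a = 2 > μ = 1.7500, the bound 7/8 is < 1 and informative.)

P[X ≥ 2] ≤ 7/8 ≈ 0.8750.


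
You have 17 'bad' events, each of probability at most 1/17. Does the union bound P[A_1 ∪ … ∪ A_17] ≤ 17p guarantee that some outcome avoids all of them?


Union bound: P[∪_{i=1}^{17} A_i] ≤ Σ_i P[A_i] ≤ 17·p = 17·(1/17) = 1.
Numerically: 1 ≈ 1.00000.
Is 1 < 1? NO.
Since the bound 1 is ≥ 1, the union bound is uninformative here; it does NOT by itself certify existence.

17·p = 1 ≈ 1.00000; existence NOT certified by the union bound.


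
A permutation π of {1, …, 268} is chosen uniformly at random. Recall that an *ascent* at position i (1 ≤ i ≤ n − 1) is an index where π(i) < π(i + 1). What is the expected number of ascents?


Write X = Σ X_I over i = 1, …, 267, with X_I the indicator of one ascent.
There are 267 indicators.
For each fixed i, the pair (π(i), π(i+1)) is a uniformly random ordered pair of distinct values from {1, …, 268}; by symmetry P[π(i) < π(i+1)] = 1/2.
By linearity: E[X] = 267 · (1/2) = (268 − 1) · (1/2) = 267/2 ≈ 133.5000.

E[X] = 267/2 = 133.5000.


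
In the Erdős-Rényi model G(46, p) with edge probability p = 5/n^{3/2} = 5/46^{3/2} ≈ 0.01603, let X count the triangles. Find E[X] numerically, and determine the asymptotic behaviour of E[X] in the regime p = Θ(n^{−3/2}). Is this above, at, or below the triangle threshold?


Number of potential triangles: C(46, 3) = 15180.
Each occurs with probability p³ ≈ (0.01603)³ ≈ 4.116231e-06.
By linearity: E[X] = C(46, 3)·p³ ≈ 15180 · 4.116231e-06 ≈ 0.0625.
Since α = 3/2 > 1, p = c/n^{3/2} = o(1/n) is below the triangle threshold p ~ 1/n. Asymptotically E[X] ~ (c³/6)·n^{3(1−α)} = (5³/6)·n^{-1.5} → 0, so by Markov's inequality G has no triangles w.h.p.

E[X] ≈ 0.0625; in regime p = Θ(1/n^{3/2}) E[X] tends to 0 (below the triangle threshold p ~ 1/n).


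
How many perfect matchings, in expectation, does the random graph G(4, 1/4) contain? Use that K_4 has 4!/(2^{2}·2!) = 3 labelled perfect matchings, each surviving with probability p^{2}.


K_4 has 4!/(2^{2}·2!) = 3 labelled perfect matchings.
For each such perfect matching H, let X_H = 1 if all 2 edges of H are present in G. Then P[X_H = 1] = p^{2} = (1/4)^{2} = 1/16.
Summing the indicators: E[X] = Σ_H E[X_H] = 3 · p^{2} = 3 · 1/16 = 3/16.
Numerically: E[X] ≈ 0.188.

E[X] = 3 · (1/4)^{2} = 3/16 ≈ 0.188.


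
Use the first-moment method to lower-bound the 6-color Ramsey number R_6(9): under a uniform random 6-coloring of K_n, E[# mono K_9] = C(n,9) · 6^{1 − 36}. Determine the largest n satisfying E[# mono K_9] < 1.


We need C(n, 9) · 6^{1 − 36} < 1, i.e. C(n, 9) < 6^{36 − 1} = 1719070799748422591028658176.
Check values of n near the boundary:
  n = 4404: C(4404, 9) = 1703375445537161676647015880; 1703375445537161676647015880 < 1719070799748422591028658176? YES
  n = 4405: C(4405, 9) = 1706862792900636302463627150; 1706862792900636302463627150 < 1719070799748422591028658176? YES
  n = 4406: C(4406, 9) = 1710356485221788389505285700; 1710356485221788389505285700 < 1719070799748422591028658176? YES
  n = 4407: C(4407, 9) = 1713856532599459170657070050; 1713856532599459170657070050 < 1719070799748422591028658176? YES
  n = 4408: C(4408, 9) = 1717362945146264156457459600; 1717362945146264156457459600 < 1719070799748422591028658176? YES
  n = 4409: C(4409, 9) = 1720875732988608787686577131; 1720875732988608787686577131 < 1719070799748422591028658176? NO
  n = 4410: C(4410, 9) = 1724394906266704102180823710; 1724394906266704102180823710 < 1719070799748422591028658176? NO
The largest n with C(n, 9) < 1719070799748422591028658176 is n = 4408 (where E[X] = 35778394690547169926197075/35813974994758803979763712 ≈ 0.999). Hence R_6(9) > 4408, i.e. R_6(9) ≥ 4409.

Largest n = 4408; hence R_6(9) > 4408.


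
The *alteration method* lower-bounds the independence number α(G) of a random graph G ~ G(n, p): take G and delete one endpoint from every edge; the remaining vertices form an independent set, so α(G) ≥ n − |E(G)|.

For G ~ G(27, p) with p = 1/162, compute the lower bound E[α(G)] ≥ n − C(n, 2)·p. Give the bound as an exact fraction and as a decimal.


E[|E(G)|] = C(27, 2)·p = 351 · (1/162) = 13/6.
E[α(G)] ≥ n − E[|E(G)|] = 27 − 13/6 = 149/6.
Numerically: ≈ 24.833.
(This is only a lower bound; the true E[α(G)] may be larger.)

E[α(G)] ≥ 149/6 ≈ 24.833.


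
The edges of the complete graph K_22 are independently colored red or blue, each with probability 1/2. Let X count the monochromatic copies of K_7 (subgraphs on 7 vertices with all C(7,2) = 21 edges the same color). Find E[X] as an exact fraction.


Let X = Σ_S X_S over the C(22, 7) = 170544 subsets S of size 7, where X_S = 1 if the K_7 on S is monochromatic.
For a fixed S, the K_7 on S has C(7, 2) = 21 edges. P[all 21 edges red] = (1/2)^21, and likewise for blue, so P[monochromatic] = 2·(1/2)^21 = 2^{1 − 21} = 1/1048576.
By linearity: E[X] = C(22, 7) · 2^{1 − 21} = 170544 · 1/1048576 = 10659/65536.
Numerically: E[X] ≈ 0.16264.

E[X] = C(22,7)·2^(1−C(7,2)) = 10659/65536 ≈ 0.16264.


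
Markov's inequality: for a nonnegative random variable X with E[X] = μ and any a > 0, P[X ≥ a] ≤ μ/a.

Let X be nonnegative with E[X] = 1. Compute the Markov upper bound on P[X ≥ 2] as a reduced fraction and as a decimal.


μ = E[X] = 1, a = 2.
Markov: P[X ≥ 2] ≤ μ/a = (1)/2 = 1/2.
Numerically: ≈ 0.500.
(Since a = 2 > μ = 1.000, the bound 1/2 is < 1 and informative.)

P[X ≥ 2] ≤ 1/2 ≈ 0.500.


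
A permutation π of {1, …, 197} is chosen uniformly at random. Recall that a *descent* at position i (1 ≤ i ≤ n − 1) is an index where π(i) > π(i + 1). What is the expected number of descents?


Write X = Σ X_I over i = 1, …, 196, with X_I the indicator of one descent.
There are 196 indicators.
For each fixed i, the pair (π(i), π(i+1)) is a uniformly random ordered pair of distinct values from {1, …, 197}; by symmetry P[π(i) > π(i+1)] = 1/2.
By linearity: E[X] = 196 · (1/2) = (197 − 1) · (1/2) = 98 ≈ 98.000.

E[X] = 98 = 98.000.


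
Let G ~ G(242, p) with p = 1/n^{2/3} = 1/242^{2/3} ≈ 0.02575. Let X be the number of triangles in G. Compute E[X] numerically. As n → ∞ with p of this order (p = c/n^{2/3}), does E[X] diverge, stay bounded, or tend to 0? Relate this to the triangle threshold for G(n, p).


Number of potential triangles: C(242, 3) = 2332880.
Each occurs with probability p³ ≈ (0.02575)³ ≈ 1.707534e-05.
By linearity: E[X] = C(242, 3)·p³ ≈ 2332880 · 1.707534e-05 ≈ 39.8347.
Since α = 2/3 < 1, p = c/n^{2/3} ≫ 1/n is above the triangle threshold p ~ 1/n. Asymptotically E[X] ~ (c³/6)·n^{3(1−α)} = (1³/6)·n^{1} → ∞; triangles are abundant w.h.p.

E[X] ≈ 39.8347; in regime p = Θ(1/n^{2/3}) E[X] diverges (above the triangle threshold p ~ 1/n).


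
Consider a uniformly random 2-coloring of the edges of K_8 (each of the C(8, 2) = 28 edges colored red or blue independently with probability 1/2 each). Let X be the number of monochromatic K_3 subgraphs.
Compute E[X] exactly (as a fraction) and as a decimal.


Let X = Σ_S X_S over the C(8, 3) = 56 subsets S of size 3, where X_S = 1 if the K_3 on S is monochromatic.
For a fixed S, the K_3 on S has C(3, 2) = 3 edges. P[all 3 edges red] = (1/2)^3, and likewise for blue, so P[monochromatic] = 2·(1/2)^3 = 2^{1 − 3} = 1/4.
By linearity of expectation: E[X] = C(8, 3) · 2^{1 − 3} = 56 · 1/4 = 14.
Numerically: E[X] ≈ 14.000.

E[X] = C(8,3)·2^(1−C(3,2)) = 14 ≈ 14.000.


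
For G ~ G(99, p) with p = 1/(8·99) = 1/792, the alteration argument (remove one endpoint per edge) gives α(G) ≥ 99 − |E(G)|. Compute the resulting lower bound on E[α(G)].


E[|E(G)|] = C(99, 2)·p = 4851 · (1/792) = 49/8.
E[α(G)] ≥ n − E[|E(G)|] = 99 − 49/8 = 743/8.
Numerically: ≈ 92.875.
(This is only a lower bound; the true E[α(G)] may be larger.)

E[α(G)] ≥ 743/8 ≈ 92.875.


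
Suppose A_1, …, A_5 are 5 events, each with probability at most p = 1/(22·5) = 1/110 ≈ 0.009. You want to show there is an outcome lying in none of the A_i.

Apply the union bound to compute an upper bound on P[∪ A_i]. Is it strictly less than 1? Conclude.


Union bound: P[∪_{i=1}^{5} A_i] ≤ Σ_i P[A_i] ≤ 5·p = 5·(1/110) = 1/22.
Numerically: 1/22 ≈ 0.045.
Is 1/22 < 1? YES.
Since P[∪ A_i] ≤ 1/22 < 1, the complement has P[∩ A_i^c] ≥ 1 − 1/22 = 21/22 > 0, so some outcome avoids every A_i.

5·p = 1/22 ≈ 0.045; existence CERTIFIED by the union bound.


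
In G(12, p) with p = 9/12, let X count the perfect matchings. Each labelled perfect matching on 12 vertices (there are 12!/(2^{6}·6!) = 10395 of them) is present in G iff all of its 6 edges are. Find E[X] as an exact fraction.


K_12 has 12!/(2^{6}·6!) = 10395 labelled perfect matchings.
For each such perfect matching H, let X_H = 1 if all 6 edges of H are present in G. Then P[X_H = 1] = p^{6} = (3/4)^{6} = 729/4096.
By linearity of expectation: E[X] = Σ_H E[X_H] = 10395 · p^{6} = 10395 · 729/4096 = 7577955/4096.
Numerically: E[X] ≈ 1.85e+03.

E[X] = 10395 · (3/4)^{6} = 7577955/4096 ≈ 1.85e+03.


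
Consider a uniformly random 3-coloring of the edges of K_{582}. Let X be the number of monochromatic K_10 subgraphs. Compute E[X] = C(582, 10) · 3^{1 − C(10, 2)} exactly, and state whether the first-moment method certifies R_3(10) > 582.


E[X] = C(582, 10) · 3^{1 − 45} = 1136849919863842617720 · 3^{−44} = 1136849919863842617720/984770902183611232881.
As a reduced fraction: E[X] = 378949973287947539240/328256967394537077627 ≈ 1.1544.
Is E[X] < 1? NO.
Since E[X] ≥ 1, the first-moment bound is inconclusive at n = 582; it does NOT by itself certify R_3(10) > 582.

E[X] = 378949973287947539240/328256967394537077627 ≈ 1.1544; E[X] ≥ 1; first-moment method inconclusive here.


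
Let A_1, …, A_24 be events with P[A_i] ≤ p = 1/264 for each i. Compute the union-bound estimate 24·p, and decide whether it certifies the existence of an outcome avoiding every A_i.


Union bound: P[∪_{i=1}^{24} A_i] ≤ Σ_i P[A_i] ≤ 24·p = 24·(1/264) = 1/11.
Numerically: 1/11 ≈ 0.0909091.
Is 1/11 < 1? YES.
Since P[∪ A_i] ≤ 1/11 < 1, the complement has P[∩ A_i^c] ≥ 1 − 1/11 = 10/11 > 0, so some outcome avoids every A_i.

24·p = 1/11 ≈ 0.0909091; existence CERTIFIED by the union bound.


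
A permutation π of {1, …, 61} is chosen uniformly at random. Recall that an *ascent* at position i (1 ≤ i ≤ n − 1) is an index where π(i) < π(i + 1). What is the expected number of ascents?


Write X = Σ X_I over i = 1, …, 60, with X_I the indicator of one ascent.
There are 60 indicators.
For each fixed i, the pair (π(i), π(i+1)) is a uniformly random ordered pair of distinct values from {1, …, 61}; by symmetry P[π(i) < π(i+1)] = 1/2.
By linearity: E[X] = 60 · (1/2) = (61 − 1) · (1/2) = 30 ≈ 30.00000.

E[X] = 30 = 30.00000.


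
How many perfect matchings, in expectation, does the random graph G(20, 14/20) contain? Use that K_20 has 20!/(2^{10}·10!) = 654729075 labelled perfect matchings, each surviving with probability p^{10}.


K_20 has 20!/(2^{10}·10!) = 654729075 labelled perfect matchings.
For each such perfect matching H, let X_H = 1 if all 10 edges of H are present in G. Then P[X_H = 1] = p^{10} = (7/10)^{10} = 282475249/10000000000.
By linearity: E[X] = Σ_H E[X_H] = 654729075 · p^{10} = 654729075 · 282475249/10000000000 = 7397790339526587/400000000.
Numerically: E[X] ≈ 1.849e+07.

E[X] = 654729075 · (7/10)^{10} = 7397790339526587/400000000 ≈ 1.849e+07.


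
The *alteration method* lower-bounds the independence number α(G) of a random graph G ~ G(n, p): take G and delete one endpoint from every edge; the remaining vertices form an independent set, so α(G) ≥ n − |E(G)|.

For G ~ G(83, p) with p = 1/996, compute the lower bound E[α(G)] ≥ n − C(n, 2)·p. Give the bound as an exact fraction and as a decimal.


E[|E(G)|] = C(83, 2)·p = 3403 · (1/996) = 41/12.
E[α(G)] ≥ n − E[|E(G)|] = 83 − 41/12 = 955/12.
Numerically: ≈ 79.583333.
(This is only a lower bound; the true E[α(G)] may be larger.)

E[α(G)] ≥ 955/12 ≈ 79.583333.


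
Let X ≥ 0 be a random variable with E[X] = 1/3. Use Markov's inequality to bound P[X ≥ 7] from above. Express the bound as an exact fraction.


μ = E[X] = 1/3, a = 7.
Markov: P[X ≥ 7] ≤ μ/a = (1/3)/7 = 1/21.
Numerically: ≈ 0.047619.
(Since a = 7 > μ = 0.333333, the bound 1/21 is < 1 and informative.)

P[X ≥ 7] ≤ 1/21 ≈ 0.047619.


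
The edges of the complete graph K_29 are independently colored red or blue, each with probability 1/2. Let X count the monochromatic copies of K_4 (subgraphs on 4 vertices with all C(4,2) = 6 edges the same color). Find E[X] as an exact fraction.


Let X = Σ_S X_S over the C(29, 4) = 23751 subsets S of size 4, where X_S = 1 if the K_4 on S is monochromatic.
For a fixed S, the K_4 on S has C(4, 2) = 6 edges. P[all 6 edges red] = (1/2)^6, and likewise for blue, so P[monochromatic] = 2·(1/2)^6 = 2^{1 − 6} = 1/32.
Summing: E[X] = C(29, 4) · 2^{1 − 6} = 23751 · 1/32 = 23751/32.
Numerically: E[X] ≈ 742.2188.

E[X] = C(29,4)·2^(1−C(4,2)) = 23751/32 ≈ 742.2188.


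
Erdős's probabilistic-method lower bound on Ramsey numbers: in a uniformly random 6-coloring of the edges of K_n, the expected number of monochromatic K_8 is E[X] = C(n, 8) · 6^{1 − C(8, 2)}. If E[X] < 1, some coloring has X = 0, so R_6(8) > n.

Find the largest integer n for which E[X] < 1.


We need C(n, 8) · 6^{1 − 28} < 1, i.e. C(n, 8) < 6^{28 − 1} = 1023490369077469249536.
Check values of n near the boundary:
  n = 1593: C(1593, 8) = 1010555394551193970323; 1010555394551193970323 < 1023490369077469249536? YES
  n = 1594: C(1594, 8) = 1015652773590544255167; 1015652773590544255167 < 1023490369077469249536? YES
  n = 1595: C(1595, 8) = 1020772636343363633895; 1020772636343363633895 < 1023490369077469249536? YES
  n = 1596: C(1596, 8) = 1025915067760710553965; 1025915067760710553965 < 1023490369077469249536? NO
  n = 1597: C(1597, 8) = 1031080153060953275445; 1031080153060953275445 < 1023490369077469249536? NO
  n = 1598: C(1598, 8) = 1036267977730442348529; 1036267977730442348529 < 1023490369077469249536? NO
The largest n with C(n, 8) < 1023490369077469249536 is n = 1595 (where E[X] = 113419181815929292655/113721152119718805504 ≈ 0.99734). Hence R_6(8) > 1595, i.e. R_6(8) ≥ 1596.

Largest n = 1595; hence R_6(8) > 1595.


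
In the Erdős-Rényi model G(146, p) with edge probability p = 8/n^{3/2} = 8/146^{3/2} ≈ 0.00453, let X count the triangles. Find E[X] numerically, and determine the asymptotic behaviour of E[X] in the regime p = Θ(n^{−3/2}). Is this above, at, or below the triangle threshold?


Number of potential triangles: C(146, 3) = 508080.
Each occurs with probability p³ ≈ (0.00453)³ ≈ 9.32571e-08.
By linearity: E[X] = C(146, 3)·p³ ≈ 508080 · 9.32571e-08 ≈ 0.047.
Since α = 3/2 > 1, p = c/n^{3/2} = o(1/n) is below the triangle threshold p ~ 1/n. Asymptotically E[X] ~ (c³/6)·n^{3(1−α)} = (8³/6)·n^{-1.5} → 0, so by Markov's inequality G has no triangles w.h.p.

E[X] ≈ 0.047; in regime p = Θ(1/n^{3/2}) E[X] tends to 0 (below the triangle threshold p ~ 1/n).


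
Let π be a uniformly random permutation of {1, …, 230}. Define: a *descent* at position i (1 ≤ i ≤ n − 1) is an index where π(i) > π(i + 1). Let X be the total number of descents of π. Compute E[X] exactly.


Write X = Σ X_I over i = 1, …, 229, with X_I the indicator of one descent.
There are 229 indicators.
For each fixed i, the pair (π(i), π(i+1)) is a uniformly random ordered pair of distinct values from {1, …, 230}; by symmetry P[π(i) > π(i+1)] = 1/2.
By linearity: E[X] = 229 · (1/2) = (230 − 1) · (1/2) = 229/2 ≈ 114.500.

E[X] = 229/2 = 114.500.


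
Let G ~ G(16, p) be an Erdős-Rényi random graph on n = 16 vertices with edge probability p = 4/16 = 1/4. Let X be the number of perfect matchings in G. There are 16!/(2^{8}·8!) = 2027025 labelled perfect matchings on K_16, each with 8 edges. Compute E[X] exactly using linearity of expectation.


K_16 has 16!/(2^{8}·8!) = 2027025 labelled perfect matchings.
For each such perfect matching H, let X_H = 1 if all 8 edges of H are present in G. Then P[X_H = 1] = p^{8} = (1/4)^{8} = 1/65536.
By linearity: E[X] = Σ_H E[X_H] = 2027025 · p^{8} = 2027025 · 1/65536 = 2027025/65536.
Numerically: E[X] ≈ 30.9299.

E[X] = 2027025 · (1/4)^{8} = 2027025/65536 ≈ 30.9299.


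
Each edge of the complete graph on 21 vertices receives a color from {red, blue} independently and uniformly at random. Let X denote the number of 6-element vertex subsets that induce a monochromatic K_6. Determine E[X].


Let X = Σ_S X_S over the C(21, 6) = 54264 subsets S of size 6, where X_S = 1 if the K_6 on S is monochromatic.
For a fixed S, the K_6 on S has C(6, 2) = 15 edges. P[all 15 edges red] = (1/2)^15, and likewise for blue, so P[monochromatic] = 2·(1/2)^15 = 2^{1 − 15} = 1/16384.
By linearity: E[X] = C(21, 6) · 2^{1 − 15} = 54264 · 1/16384 = 6783/2048.
Numerically: E[X] ≈ 3.3120.

E[X] = C(21,6)·2^(1−C(6,2)) = 6783/2048 ≈ 3.3120.


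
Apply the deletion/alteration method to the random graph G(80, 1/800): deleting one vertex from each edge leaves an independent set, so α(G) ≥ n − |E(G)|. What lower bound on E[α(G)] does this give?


E[|E(G)|] = C(80, 2)·p = 3160 · (1/800) = 79/20.
E[α(G)] ≥ n − E[|E(G)|] = 80 − 79/20 = 1521/20.
Numerically: ≈ 76.05000.
(This is only a lower bound; the true E[α(G)] may be larger.)

E[α(G)] ≥ 1521/20 ≈ 76.05000.


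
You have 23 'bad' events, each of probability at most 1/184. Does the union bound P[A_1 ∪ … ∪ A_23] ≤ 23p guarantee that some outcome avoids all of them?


Union bound: P[∪_{i=1}^{23} A_i] ≤ Σ_i P[A_i] ≤ 23·p = 23·(1/184) = 1/8.
Numerically: 1/8 ≈ 0.125.
Is 1/8 < 1? YES.
Since P[∪ A_i] ≤ 1/8 < 1, the complement has P[∩ A_i^c] ≥ 1 − 1/8 = 7/8 > 0, so some outcome avoids every A_i.

23·p = 1/8 ≈ 0.125; existence CERTIFIED by the union bound.


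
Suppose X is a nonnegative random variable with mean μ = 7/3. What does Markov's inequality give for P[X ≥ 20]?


μ = E[X] = 7/3, a = 20.
Markov: P[X ≥ 20] ≤ μ/a = (7/3)/20 = 7/60.
Numerically: ≈ 0.117.
(Since a = 20 > μ = 2.333, the bound 7/60 is < 1 and informative.)

P[X ≥ 20] ≤ 7/60 ≈ 0.117.


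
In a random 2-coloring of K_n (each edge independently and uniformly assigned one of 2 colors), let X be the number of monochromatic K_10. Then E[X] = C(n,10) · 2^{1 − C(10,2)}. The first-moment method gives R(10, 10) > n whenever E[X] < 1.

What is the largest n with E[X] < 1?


We need C(n, 10) · 2^{1 − 45} < 1, i.e. C(n, 10) < 2^{45 − 1} = 17592186044416.
Check values of n near the boundary:
  n = 95: C(95, 10) = 10104934117421; 10104934117421 < 17592186044416? YES
  n = 96: C(96, 10) = 11279926456656; 11279926456656 < 17592186044416? YES
  n = 97: C(97, 10) = 12576469727536; 12576469727536 < 17592186044416? YES
  n = 98: C(98, 10) = 14005614014756; 14005614014756 < 17592186044416? YES
  n = 99: C(99, 10) = 15579278510796; 15579278510796 < 17592186044416? YES
  n = 100: C(100, 10) = 17310309456440; 17310309456440 < 17592186044416? YES
  n = 101: C(101, 10) = 19212541264840; 19212541264840 < 17592186044416? NO
  n = 102: C(102, 10) = 21300860967540; 21300860967540 < 17592186044416? NO
  n = 103: C(103, 10) = 23591276125340; 23591276125340 < 17592186044416? NO
The largest n with C(n, 10) < 17592186044416 is n = 100 (where E[X] = 2163788682055/2199023255552 ≈ 0.984). Hence R(10, 10) > 100, i.e. R(10, 10) ≥ 101.

Largest n = 100; hence R(10, 10) > 100.


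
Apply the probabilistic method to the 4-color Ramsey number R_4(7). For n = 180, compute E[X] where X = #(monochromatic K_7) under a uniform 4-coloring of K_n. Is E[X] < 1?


E[X] = C(180, 7) · 4^{1 − 21} = 1079414463600 · 4^{−20} = 1079414463600/1099511627776.
As a reduced fraction: E[X] = 67463403975/68719476736 ≈ 0.981722.
Is E[X] < 1? YES.
Since E[X] < 1, there exists a 4-coloring of K_{180} with no monochromatic K_7; hence R_4(7) > 180.

E[X] = 67463403975/68719476736 ≈ 0.981722; E[X] < 1, so R_4(7) > 180.


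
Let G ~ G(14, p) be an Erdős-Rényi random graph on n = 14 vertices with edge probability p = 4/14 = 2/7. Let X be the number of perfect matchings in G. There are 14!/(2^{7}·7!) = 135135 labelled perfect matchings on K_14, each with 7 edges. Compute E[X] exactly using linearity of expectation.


K_14 has 14!/(2^{7}·7!) = 135135 labelled perfect matchings.
For each such perfect matching H, let X_H = 1 if all 7 edges of H are present in G. Then P[X_H = 1] = p^{7} = (2/7)^{7} = 128/823543.
Summing the indicators: E[X] = Σ_H E[X_H] = 135135 · p^{7} = 135135 · 128/823543 = 2471040/117649.
Numerically: E[X] ≈ 21.0035.

E[X] = 135135 · (2/7)^{7} = 2471040/117649 ≈ 21.0035.


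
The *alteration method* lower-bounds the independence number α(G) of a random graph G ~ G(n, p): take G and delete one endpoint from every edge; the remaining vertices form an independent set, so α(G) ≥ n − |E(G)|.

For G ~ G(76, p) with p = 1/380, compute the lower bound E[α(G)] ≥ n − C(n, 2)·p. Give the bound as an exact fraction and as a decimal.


E[|E(G)|] = C(76, 2)·p = 2850 · (1/380) = 15/2.
E[α(G)] ≥ n − E[|E(G)|] = 76 − 15/2 = 137/2.
Numerically: ≈ 68.500.
(This is only a lower bound; the true E[α(G)] may be larger.)

E[α(G)] ≥ 137/2 ≈ 68.500.


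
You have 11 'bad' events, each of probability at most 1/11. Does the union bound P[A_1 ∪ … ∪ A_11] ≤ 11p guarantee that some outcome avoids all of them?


Union bound: P[∪_{i=1}^{11} A_i] ≤ Σ_i P[A_i] ≤ 11·p = 11·(1/11) = 1.
Numerically: 1 ≈ 1.0000000.
Is 1 < 1? NO.
Since the bound 1 is ≥ 1, the union bound is uninformative here; it does NOT by itself certify existence.

11·p = 1 ≈ 1.0000000; existence NOT certified by the union bound.


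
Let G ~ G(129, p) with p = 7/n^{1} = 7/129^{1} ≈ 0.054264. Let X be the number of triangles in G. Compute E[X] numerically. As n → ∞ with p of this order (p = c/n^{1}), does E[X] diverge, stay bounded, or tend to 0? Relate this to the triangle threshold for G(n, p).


Number of potential triangles: C(129, 3) = 349504.
Each occurs with probability p³ ≈ (0.054264)³ ≈ 1.5978095e-04.
By linearity: E[X] = C(129, 3)·p³ ≈ 349504 · 1.5978095e-04 ≈ 55.84408.
Here α = 1, so p = 7/n is exactly at the triangle threshold p ~ 1/n. Asymptotically E[X] → c³/6 = 7³/6 = 343/6 ≈ 57.16667, a bounded constant. In this regime the triangle count is asymptotically Poisson(c³/6).

E[X] ≈ 55.84408; in regime p = Θ(1/n^{1}) E[X] stays bounded (at the triangle threshold p ~ 1/n).


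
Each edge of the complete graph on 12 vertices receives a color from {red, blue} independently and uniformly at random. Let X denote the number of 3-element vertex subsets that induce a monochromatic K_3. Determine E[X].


Let X = Σ_S X_S over the C(12, 3) = 220 subsets S of size 3, where X_S = 1 if the K_3 on S is monochromatic.
For a fixed S, the K_3 on S has C(3, 2) = 3 edges. P[all 3 edges red] = (1/2)^3, and likewise for blue, so P[monochromatic] = 2·(1/2)^3 = 2^{1 − 3} = 1/4.
Summing: E[X] = C(12, 3) · 2^{1 − 3} = 220 · 1/4 = 55.
Numerically: E[X] ≈ 55.00000.

E[X] = C(12,3)·2^(1−C(3,2)) = 55 ≈ 55.00000.


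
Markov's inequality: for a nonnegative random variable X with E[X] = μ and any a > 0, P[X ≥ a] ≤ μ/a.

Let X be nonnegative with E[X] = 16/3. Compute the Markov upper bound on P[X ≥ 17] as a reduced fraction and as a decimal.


μ = E[X] = 16/3, a = 17.
Markov: P[X ≥ 17] ≤ μ/a = (16/3)/17 = 16/51.
Numerically: ≈ 0.31373.
(Since a = 17 > μ = 5.33333, the bound 16/51 is < 1 and informative.)

P[X ≥ 17] ≤ 16/51 ≈ 0.31373.


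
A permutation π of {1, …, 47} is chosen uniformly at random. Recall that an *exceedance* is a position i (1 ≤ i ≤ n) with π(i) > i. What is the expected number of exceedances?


Write X = Σ_{i=1}^{47} X_i, where X_i = 1_{π(i) > i}.
For each fixed i, π(i) is uniform over {1, …, 47} (marginal of a uniform permutation), so P[π(i) > i] = (n − i)/n. Summing: Σ_{i=1}^{47} (n − i)/n = (0 + 1 + … + 46)/47 = 47(47 − 1)/(2·47) = (47 − 1)/2.
Hence E[X] = Σ_{i=1}^{47} (47 − i)/47 = 23 ≈ 23.000000.

E[X] = 23 = 23.000000.


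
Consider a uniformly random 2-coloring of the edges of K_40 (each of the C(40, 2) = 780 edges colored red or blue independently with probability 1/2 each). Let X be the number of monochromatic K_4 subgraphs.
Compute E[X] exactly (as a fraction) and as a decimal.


Let X = Σ_S X_S over the C(40, 4) = 91390 subsets S of size 4, where X_S = 1 if the K_4 on S is monochromatic.
For a fixed S, the K_4 on S has C(4, 2) = 6 edges. P[all 6 edges red] = (1/2)^6, and likewise for blue, so P[monochromatic] = 2·(1/2)^6 = 2^{1 − 6} = 1/32.
Summing: E[X] = C(40, 4) · 2^{1 − 6} = 91390 · 1/32 = 45695/16.
Numerically: E[X] ≈ 2855.938.

E[X] = C(40,4)·2^(1−C(4,2)) = 45695/16 ≈ 2855.938.


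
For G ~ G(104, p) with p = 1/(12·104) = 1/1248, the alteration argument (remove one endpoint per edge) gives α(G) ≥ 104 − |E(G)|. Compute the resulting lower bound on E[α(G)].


E[|E(G)|] = C(104, 2)·p = 5356 · (1/1248) = 103/24.
E[α(G)] ≥ n − E[|E(G)|] = 104 − 103/24 = 2393/24.
Numerically: ≈ 99.7083.
(This is only a lower bound; the true E[α(G)] may be larger.)

E[α(G)] ≥ 2393/24 ≈ 99.7083.


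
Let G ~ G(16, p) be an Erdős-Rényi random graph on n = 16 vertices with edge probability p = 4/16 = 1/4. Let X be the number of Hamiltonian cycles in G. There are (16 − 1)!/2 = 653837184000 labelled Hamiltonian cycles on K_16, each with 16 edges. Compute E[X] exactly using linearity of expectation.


K_16 has (16 − 1)!/2 = 653837184000 labelled Hamiltonian cycles.
For each such Hamiltonian cycle H, let X_H = 1 if all 16 edges of H are present in G. Then P[X_H = 1] = p^{16} = (1/4)^{16} = 1/4294967296.
By linearity: E[X] = Σ_H E[X_H] = 653837184000 · p^{16} = 653837184000 · 1/4294967296 = 638512875/4194304.
Numerically: E[X] ≈ 152.23.

E[X] = 653837184000 · (1/4)^{16} = 638512875/4194304 ≈ 152.23.


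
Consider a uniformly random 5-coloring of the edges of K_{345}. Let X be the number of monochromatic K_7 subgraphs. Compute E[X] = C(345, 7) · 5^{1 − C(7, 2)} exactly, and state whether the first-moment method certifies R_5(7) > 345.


E[X] = C(345, 7) · 5^{1 − 21} = 108567596033820 · 5^{−20} = 108567596033820/95367431640625.
As a reduced fraction: E[X] = 21713519206764/19073486328125 ≈ 1.138.
Is E[X] < 1? NO.
Since E[X] ≥ 1, the first-moment bound is inconclusive at n = 345; it does NOT by itself certify R_5(7) > 345.

E[X] = 21713519206764/19073486328125 ≈ 1.138; E[X] ≥ 1; first-moment method inconclusive here.


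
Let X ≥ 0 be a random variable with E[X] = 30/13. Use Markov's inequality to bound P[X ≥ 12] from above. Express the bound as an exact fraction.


μ = E[X] = 30/13, a = 12.
Markov: P[X ≥ 12] ≤ μ/a = (30/13)/12 = 5/26.
Numerically: ≈ 0.1923.
(Since a = 12 > μ = 2.3077, the bound 5/26 is < 1 and informative.)

P[X ≥ 12] ≤ 5/26 ≈ 0.1923.


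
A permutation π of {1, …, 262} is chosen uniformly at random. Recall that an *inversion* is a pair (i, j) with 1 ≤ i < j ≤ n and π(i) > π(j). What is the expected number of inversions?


Write X = Σ X_I over the C(262, 2) = 34191 pairs i < j, with X_I the indicator of one inversion.
There are 34191 indicators.
For each fixed pair i < j, the values π(i) and π(j) are two distinct elements of {1, …, 262} in uniformly random order; by symmetry P[π(i) > π(j)] = 1/2.
By linearity: E[X] = 34191 · (1/2) = C(262, 2) · (1/2) = 34191/2 = 34191/2 ≈ 17095.50000.

E[X] = 34191/2 = 17095.50000.


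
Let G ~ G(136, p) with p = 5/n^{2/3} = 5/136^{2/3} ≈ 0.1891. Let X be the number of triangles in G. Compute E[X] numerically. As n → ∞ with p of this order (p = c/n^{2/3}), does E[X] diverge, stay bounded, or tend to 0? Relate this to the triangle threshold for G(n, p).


Number of potential triangles: C(136, 3) = 410040.
Each occurs with probability p³ ≈ (0.1891)³ ≈ 6.758218e-03.
By linearity: E[X] = C(136, 3)·p³ ≈ 410040 · 6.758218e-03 ≈ 2771.1397.
Since α = 2/3 < 1, p = c/n^{2/3} ≫ 1/n is above the triangle threshold p ~ 1/n. Asymptotically E[X] ~ (c³/6)·n^{3(1−α)} = (5³/6)·n^{1} → ∞; triangles are abundant w.h.p.

E[X] ≈ 2771.1397; in regime p = Θ(1/n^{2/3}) E[X] diverges (above the triangle threshold p ~ 1/n).


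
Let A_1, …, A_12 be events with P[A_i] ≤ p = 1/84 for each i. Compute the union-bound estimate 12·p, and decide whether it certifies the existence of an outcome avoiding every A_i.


Union bound: P[∪_{i=1}^{12} A_i] ≤ Σ_i P[A_i] ≤ 12·p = 12·(1/84) = 1/7.
Numerically: 1/7 ≈ 0.143.
Is 1/7 < 1? YES.
Since P[∪ A_i] ≤ 1/7 < 1, the complement has P[∩ A_i^c] ≥ 1 − 1/7 = 6/7 > 0, so some outcome avoids every A_i.

12·p = 1/7 ≈ 0.143; existence CERTIFIED by the union bound.


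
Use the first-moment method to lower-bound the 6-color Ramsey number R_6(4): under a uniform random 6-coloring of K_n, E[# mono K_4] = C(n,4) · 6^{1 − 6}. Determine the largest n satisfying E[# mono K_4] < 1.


We need C(n, 4) · 6^{1 − 6} < 1, i.e. C(n, 4) < 6^{6 − 1} = 7776.
Check values of n near the boundary:
  n = 16: C(16, 4) = 1820; 1820 < 7776? YES
  n = 17: C(17, 4) = 2380; 2380 < 7776? YES
  n = 18: C(18, 4) = 3060; 3060 < 7776? YES
  n = 19: C(19, 4) = 3876; 3876 < 7776? YES
  n = 20: C(20, 4) = 4845; 4845 < 7776? YES
  n = 21: C(21, 4) = 5985; 5985 < 7776? YES
  n = 22: C(22, 4) = 7315; 7315 < 7776? YES
  n = 23: C(23, 4) = 8855; 8855 < 7776? NO
  n = 24: C(24, 4) = 10626; 10626 < 7776? NO
  n = 25: C(25, 4) = 12650; 12650 < 7776? NO
The largest n with C(n, 4) < 7776 is n = 22 (where E[X] = 7315/7776 ≈ 0.940715). Hence R_6(4) > 22, i.e. R_6(4) ≥ 23.

Largest n = 22; hence R_6(4) > 22.


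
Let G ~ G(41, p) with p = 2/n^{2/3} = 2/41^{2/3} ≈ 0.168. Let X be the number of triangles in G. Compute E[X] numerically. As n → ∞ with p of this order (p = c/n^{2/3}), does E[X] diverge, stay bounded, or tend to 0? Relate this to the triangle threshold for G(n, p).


Number of potential triangles: C(41, 3) = 10660.
Each occurs with probability p³ ≈ (0.168)³ ≈ 4.75907e-03.
By linearity: E[X] = C(41, 3)·p³ ≈ 10660 · 4.75907e-03 ≈ 50.732.
Since α = 2/3 < 1, p = c/n^{2/3} ≫ 1/n is above the triangle threshold p ~ 1/n. Asymptotically E[X] ~ (c³/6)·n^{3(1−α)} = (2³/6)·n^{1} → ∞; triangles are abundant w.h.p.

E[X] ≈ 50.732; in regime p = Θ(1/n^{2/3}) E[X] diverges (above the triangle threshold p ~ 1/n).


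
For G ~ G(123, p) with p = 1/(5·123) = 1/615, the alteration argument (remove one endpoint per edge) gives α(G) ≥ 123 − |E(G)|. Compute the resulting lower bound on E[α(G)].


E[|E(G)|] = C(123, 2)·p = 7503 · (1/615) = 61/5.
E[α(G)] ≥ n − E[|E(G)|] = 123 − 61/5 = 554/5.
Numerically: ≈ 110.800000.
(This is only a lower bound; the true E[α(G)] may be larger.)

E[α(G)] ≥ 554/5 ≈ 110.800000.


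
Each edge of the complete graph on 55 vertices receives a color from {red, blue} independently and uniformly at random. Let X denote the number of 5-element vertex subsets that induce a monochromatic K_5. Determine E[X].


Let X = Σ_S X_S over the C(55, 5) = 3478761 subsets S of size 5, where X_S = 1 if the K_5 on S is monochromatic.
For a fixed S, the K_5 on S has C(5, 2) = 10 edges. P[all 10 edges red] = (1/2)^10, and likewise for blue, so P[monochromatic] = 2·(1/2)^10 = 2^{1 − 10} = 1/512.
Summing: E[X] = C(55, 5) · 2^{1 − 10} = 3478761 · 1/512 = 3478761/512.
Numerically: E[X] ≈ 6794.455078.

E[X] = C(55,5)·2^(1−C(5,2)) = 3478761/512 ≈ 6794.455078.
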